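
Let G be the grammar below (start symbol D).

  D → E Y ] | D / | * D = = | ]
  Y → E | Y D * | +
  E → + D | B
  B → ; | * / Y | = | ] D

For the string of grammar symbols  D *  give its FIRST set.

Add FIRST(D) = { *, +, ;, =, ] }; D is not nullable, stop.

{ *, +, ;, =, ] }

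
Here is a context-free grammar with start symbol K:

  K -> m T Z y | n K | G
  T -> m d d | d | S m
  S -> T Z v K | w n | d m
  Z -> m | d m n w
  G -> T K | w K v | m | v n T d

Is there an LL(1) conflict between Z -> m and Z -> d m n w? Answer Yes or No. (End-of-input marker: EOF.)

No

FIRST(m) = { m } and FIRST(d m n w) = { d }.
The FIRST sets are disjoint and neither alternative is nullable — no conflict.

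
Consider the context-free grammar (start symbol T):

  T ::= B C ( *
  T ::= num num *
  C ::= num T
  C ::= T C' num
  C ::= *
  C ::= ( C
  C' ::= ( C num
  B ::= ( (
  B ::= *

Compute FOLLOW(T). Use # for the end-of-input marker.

{ #, (, num }

T is the start symbol, so # ∈ FOLLOW(T).
In C ::= num T: T is at the end, add FOLLOW(C) = { (, num }.
In C ::= T C' num: add FIRST(C' num) = { ( }.
Union: FOLLOW(T) = { #, (, num }.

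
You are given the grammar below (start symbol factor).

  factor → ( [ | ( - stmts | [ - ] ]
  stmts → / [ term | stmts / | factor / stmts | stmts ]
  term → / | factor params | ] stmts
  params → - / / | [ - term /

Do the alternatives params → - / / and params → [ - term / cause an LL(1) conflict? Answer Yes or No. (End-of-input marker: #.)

No

FIRST(- / /) = { - } and FIRST([ - term /) = { [ }.
The FIRST sets are disjoint and neither alternative is nullable — no conflict.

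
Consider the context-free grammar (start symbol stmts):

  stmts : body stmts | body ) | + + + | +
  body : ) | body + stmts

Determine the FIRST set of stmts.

{ ), + }

From stmts : body stmts: add FIRST(body) = { ) }.
From stmts : body ): add FIRST(body) = { ) }.
stmts : + + + contributes {+}.
stmts : + contributes {+}.
Union: FIRST(stmts) = { ), + }.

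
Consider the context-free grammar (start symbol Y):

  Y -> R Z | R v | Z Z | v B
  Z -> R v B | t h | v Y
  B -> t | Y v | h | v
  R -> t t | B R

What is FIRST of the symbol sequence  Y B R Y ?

Add FIRST(Y) = { h, t, v }; Y is not nullable, stop.

{ h, t, v }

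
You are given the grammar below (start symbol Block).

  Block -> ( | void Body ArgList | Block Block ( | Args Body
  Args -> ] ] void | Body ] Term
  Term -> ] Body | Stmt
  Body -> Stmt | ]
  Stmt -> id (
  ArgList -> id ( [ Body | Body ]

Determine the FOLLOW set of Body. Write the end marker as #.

In Block -> void Body ArgList: add FIRST(ArgList) = { ], id }.
In Block -> Args Body: Body is at the end, add FOLLOW(Block) = { #, (, ], id, void }.
In Args -> Body ] Term: add FIRST(] Term) = { ] }.
In Term -> ] Body: Body is at the end, add FOLLOW(Term) = { ], id }.
In ArgList -> id ( [ Body: Body is at the end, add FOLLOW(ArgList) = { #, (, ], id, void }.
In ArgList -> Body ]: add FIRST(]) = { ] }.
Union: FOLLOW(Body) = { #, (, ], id, void }.

{ #, (, ], id, void }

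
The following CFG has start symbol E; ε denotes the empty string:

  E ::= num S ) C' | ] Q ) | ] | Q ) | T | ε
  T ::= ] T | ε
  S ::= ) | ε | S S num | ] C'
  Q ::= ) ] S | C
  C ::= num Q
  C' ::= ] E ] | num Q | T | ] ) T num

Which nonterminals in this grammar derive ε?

Directly nullable (have an ε-production): E, T, S.
C' ::= T with every symbol nullable, so C' is nullable.
No other nonterminal has a production whose RHS symbols are all nullable.

{ C', E, S, T }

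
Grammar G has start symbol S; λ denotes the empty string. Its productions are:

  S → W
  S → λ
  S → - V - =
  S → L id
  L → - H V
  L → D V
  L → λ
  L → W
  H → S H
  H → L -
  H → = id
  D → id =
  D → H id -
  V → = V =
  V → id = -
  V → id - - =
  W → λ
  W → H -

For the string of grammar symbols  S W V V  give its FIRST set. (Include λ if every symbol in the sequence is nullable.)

Add FIRST(S)\{λ} = { -, =, id }; S is nullable, continue.
Add FIRST(W)\{λ} = { -, =, id }; W is nullable, continue.
Add FIRST(V) = { =, id }; V is not nullable, stop.

{ -, =, id }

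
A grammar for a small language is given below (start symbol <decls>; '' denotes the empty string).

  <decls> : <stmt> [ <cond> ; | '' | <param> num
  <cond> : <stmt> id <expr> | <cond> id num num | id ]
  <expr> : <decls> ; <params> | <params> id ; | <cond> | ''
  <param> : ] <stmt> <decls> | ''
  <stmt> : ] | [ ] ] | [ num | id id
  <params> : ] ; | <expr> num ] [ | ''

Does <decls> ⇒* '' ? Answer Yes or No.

<decls> has an ''-production, so <decls> ⇒ ''.

Yes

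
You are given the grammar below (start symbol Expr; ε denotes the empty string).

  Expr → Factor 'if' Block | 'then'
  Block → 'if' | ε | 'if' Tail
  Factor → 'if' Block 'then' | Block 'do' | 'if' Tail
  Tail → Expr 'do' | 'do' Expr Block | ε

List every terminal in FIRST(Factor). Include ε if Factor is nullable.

{ 'do', 'if' }

Factor → 'if' Block 'then' contributes {'if'}.
From Factor → Block 'do': Block nullable, take FIRST(Block) ∪ {'do'} = { 'do', 'if' }.
Factor → 'if' Tail contributes {'if'}.
Union: FIRST(Factor) = { 'do', 'if' }.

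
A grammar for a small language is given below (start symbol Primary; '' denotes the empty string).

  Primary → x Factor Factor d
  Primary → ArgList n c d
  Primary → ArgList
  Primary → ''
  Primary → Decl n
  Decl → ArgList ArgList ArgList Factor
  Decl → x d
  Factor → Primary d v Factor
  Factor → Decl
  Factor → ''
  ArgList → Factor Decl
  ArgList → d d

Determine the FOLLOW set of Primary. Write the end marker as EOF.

Primary is the start symbol, so EOF ∈ FOLLOW(Primary).
In Factor → Primary d v Factor: add FIRST(d v Factor) = { d }.
Union: FOLLOW(Primary) = { EOF, d }.

{ EOF, d }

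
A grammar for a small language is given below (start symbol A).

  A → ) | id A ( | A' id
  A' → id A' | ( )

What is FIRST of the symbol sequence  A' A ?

Add FIRST(A') = { (, id }; A' is not nullable, stop.

{ (, id }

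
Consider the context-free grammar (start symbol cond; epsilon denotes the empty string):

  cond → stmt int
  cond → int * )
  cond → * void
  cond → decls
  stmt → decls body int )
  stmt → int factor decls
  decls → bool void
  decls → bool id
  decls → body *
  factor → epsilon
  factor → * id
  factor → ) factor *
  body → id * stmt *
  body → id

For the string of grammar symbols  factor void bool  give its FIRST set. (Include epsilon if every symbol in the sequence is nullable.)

{ ), *, void }

Add FIRST(factor)\{epsilon} = { ), * }; factor is nullable, continue.
void is a terminal; add {void} and stop.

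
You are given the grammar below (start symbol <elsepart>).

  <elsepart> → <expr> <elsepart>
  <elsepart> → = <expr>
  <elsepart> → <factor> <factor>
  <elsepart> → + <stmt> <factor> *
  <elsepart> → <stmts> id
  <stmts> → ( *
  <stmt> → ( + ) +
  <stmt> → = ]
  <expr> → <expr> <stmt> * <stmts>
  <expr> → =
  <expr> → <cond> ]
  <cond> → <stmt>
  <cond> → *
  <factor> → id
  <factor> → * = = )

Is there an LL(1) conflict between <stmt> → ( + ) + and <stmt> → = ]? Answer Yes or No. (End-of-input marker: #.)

FIRST(( + ) +) = { ( } and FIRST(= ]) = { = }.
The FIRST sets are disjoint and neither alternative is nullable — no conflict.

No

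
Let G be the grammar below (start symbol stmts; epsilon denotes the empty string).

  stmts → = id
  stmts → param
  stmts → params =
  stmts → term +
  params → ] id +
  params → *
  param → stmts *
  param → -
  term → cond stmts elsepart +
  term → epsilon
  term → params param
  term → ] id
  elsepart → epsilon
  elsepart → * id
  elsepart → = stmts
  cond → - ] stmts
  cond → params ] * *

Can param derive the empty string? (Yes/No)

Nullable nonterminals: elsepart, term.
No production of param has an RHS whose symbols are all nullable, so param is not nullable.

No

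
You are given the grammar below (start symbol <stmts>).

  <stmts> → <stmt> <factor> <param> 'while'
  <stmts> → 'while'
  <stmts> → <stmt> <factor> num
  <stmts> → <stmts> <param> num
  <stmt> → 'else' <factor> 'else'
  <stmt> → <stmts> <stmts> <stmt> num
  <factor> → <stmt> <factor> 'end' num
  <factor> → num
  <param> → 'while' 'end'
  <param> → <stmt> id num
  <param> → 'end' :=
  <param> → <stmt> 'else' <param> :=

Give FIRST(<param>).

<param> → 'while' 'end' contributes {'while'}.
From <param> → <stmt> id num: add FIRST(<stmt>) = { 'else', 'while' }.
<param> → 'end' := contributes {'end'}.
From <param> → <stmt> 'else' <param> :=: add FIRST(<stmt>) = { 'else', 'while' }.
Union: FIRST(<param>) = { 'else', 'end', 'while' }.

{ 'else', 'end', 'while' }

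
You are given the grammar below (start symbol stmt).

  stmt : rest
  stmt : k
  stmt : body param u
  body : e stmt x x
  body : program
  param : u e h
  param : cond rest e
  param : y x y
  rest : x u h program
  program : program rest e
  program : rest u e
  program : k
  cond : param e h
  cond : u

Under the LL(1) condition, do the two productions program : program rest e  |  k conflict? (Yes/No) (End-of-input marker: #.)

Yes

FIRST(program rest e) = { k, x } and FIRST(k) = { k }.
Both contain k, so the two alternatives are not disjoint — LL(1) conflict.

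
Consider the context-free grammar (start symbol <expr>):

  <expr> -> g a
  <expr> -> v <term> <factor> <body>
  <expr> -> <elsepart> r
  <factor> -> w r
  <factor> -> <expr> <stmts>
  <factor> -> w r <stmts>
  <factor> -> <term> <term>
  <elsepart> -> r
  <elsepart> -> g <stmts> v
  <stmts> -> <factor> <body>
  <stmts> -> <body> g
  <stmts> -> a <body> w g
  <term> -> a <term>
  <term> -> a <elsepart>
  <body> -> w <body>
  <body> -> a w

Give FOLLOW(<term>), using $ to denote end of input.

In <expr> -> v <term> <factor> <body>: add FIRST(<factor> <body>) = { a, g, r, v, w }.
In <factor> -> <term> <term>: add FIRST(<term>) = { a }.
In <factor> -> <term> <term>: <term> is at the end, add FOLLOW(<factor>) = { a, w }.
In <term> -> a <term>: <term> is at the end, add FOLLOW(<term>) = { a, g, r, v, w }.
Union: FOLLOW(<term>) = { a, g, r, v, w }.

{ a, g, r, v, w }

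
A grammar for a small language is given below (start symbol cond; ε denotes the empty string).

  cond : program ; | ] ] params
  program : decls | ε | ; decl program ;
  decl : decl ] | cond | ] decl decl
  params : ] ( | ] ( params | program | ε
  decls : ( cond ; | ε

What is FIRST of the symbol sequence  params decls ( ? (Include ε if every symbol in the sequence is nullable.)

Add FIRST(params)\{ε} = { (, ;, ] }; params is nullable, continue.
Add FIRST(decls)\{ε} = { ( }; decls is nullable, continue.
( is a terminal; add {(} and stop.

{ (, ;, ] }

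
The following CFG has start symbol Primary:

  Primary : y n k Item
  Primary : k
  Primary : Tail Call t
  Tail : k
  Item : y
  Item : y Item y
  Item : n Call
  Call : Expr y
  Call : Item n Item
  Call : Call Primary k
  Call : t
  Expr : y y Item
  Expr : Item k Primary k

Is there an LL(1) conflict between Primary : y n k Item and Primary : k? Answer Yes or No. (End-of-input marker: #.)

FIRST(y n k Item) = { y } and FIRST(k) = { k }.
The FIRST sets are disjoint and neither alternative is nullable — no conflict.

No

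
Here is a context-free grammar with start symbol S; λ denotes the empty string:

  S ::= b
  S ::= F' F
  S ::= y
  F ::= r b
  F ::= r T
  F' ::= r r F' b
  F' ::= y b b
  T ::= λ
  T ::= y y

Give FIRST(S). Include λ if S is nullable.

S ::= b contributes {b}.
From S ::= F' F: add FIRST(F') = { r, y }.
S ::= y contributes {y}.
Union: FIRST(S) = { b, r, y }.

{ b, r, y }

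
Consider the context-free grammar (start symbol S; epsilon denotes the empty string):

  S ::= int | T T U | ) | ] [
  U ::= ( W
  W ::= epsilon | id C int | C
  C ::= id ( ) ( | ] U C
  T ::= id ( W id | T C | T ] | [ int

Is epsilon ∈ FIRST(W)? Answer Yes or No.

W has an epsilon-production, so W ⇒ epsilon.

Yes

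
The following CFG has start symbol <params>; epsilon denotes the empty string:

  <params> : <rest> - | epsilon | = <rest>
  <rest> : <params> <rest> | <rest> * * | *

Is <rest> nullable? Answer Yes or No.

Nullable nonterminals: <params>.
No production of <rest> has an RHS whose symbols are all nullable, so <rest> is not nullable.

No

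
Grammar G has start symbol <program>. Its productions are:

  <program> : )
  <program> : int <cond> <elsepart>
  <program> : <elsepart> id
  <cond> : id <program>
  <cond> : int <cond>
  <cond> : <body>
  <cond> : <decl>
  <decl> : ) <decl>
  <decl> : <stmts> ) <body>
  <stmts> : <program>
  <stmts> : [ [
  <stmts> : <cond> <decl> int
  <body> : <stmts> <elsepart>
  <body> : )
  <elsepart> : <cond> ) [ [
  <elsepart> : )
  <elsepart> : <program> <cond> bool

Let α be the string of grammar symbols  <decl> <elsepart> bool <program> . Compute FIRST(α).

Add FIRST(<decl>) = { ), [, id, int }; <decl> is not nullable, stop.

{ ), [, id, int }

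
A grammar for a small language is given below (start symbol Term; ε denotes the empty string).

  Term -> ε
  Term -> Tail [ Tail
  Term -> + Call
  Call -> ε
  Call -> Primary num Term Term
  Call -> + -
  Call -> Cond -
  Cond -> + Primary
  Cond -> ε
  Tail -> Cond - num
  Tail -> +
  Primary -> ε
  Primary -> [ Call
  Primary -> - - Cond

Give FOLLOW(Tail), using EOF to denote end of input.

In Term -> Tail [ Tail: add FIRST([ Tail) = { [ }.
In Term -> Tail [ Tail: Tail is at the end, add FOLLOW(Term) = { EOF, +, -, num }.
Union: FOLLOW(Tail) = { EOF, +, -, [, num }.

{ EOF, +, -, [, num }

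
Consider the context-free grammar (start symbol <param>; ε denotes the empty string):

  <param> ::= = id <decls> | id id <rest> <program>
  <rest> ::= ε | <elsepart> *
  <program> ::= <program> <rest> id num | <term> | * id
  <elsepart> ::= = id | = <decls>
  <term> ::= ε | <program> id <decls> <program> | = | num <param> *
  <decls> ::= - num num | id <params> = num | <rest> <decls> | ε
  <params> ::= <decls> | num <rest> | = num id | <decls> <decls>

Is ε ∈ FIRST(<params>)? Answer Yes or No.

<params> ::= <decls> and each of <decls> is nullable, so <params> ⇒* ε.

Yes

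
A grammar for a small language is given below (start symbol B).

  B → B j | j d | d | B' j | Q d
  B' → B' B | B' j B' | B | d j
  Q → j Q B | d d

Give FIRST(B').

From B' → B' B: add FIRST(B') = { d, j }.
From B' → B' j B': add FIRST(B') = { d, j }.
From B' → B: add FIRST(B) = { d, j }.
B' → d j contributes {d}.
Union: FIRST(B') = { d, j }.

{ d, j }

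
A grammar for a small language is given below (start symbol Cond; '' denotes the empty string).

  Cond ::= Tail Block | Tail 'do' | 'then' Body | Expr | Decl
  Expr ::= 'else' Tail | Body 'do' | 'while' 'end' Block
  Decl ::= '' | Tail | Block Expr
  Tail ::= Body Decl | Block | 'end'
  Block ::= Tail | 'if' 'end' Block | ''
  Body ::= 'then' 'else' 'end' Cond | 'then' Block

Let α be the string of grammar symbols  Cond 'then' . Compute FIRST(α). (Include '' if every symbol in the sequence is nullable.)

{ 'do', 'else', 'end', 'if', 'then', 'while' }

Add FIRST(Cond)\{''} = { 'do', 'else', 'end', 'if', 'then', 'while' }; Cond is nullable, continue.
'then' is a terminal; add {'then'} and stop.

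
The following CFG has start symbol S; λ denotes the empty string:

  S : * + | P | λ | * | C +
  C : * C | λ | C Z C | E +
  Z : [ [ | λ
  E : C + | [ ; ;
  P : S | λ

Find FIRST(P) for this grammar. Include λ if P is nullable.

From P : S: add FIRST(S) = { *, +, [, λ } (including λ since S is nullable).
P : λ contributes λ.
Union: FIRST(P) = { *, +, [, λ }.

{ *, +, [, λ }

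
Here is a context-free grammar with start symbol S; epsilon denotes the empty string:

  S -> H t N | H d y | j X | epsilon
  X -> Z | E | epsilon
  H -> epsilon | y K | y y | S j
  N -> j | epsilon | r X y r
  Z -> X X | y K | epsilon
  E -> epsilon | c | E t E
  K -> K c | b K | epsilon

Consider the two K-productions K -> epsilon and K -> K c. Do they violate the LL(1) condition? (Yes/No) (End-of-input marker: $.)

Yes

FIRST(epsilon) = { epsilon } and FIRST(K c) = { b, c }.
The first alternative is nullable and FOLLOW(K) = { $, c, d, j, t, y } shares c with FIRST of the second — conflict.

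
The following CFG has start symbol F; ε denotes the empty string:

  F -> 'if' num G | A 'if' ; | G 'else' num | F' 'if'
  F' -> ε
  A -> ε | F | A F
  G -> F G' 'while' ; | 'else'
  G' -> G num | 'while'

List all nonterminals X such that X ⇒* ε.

Directly nullable (have an ε-production): F', A.
No other nonterminal has a production whose RHS symbols are all nullable.

{ A, F' }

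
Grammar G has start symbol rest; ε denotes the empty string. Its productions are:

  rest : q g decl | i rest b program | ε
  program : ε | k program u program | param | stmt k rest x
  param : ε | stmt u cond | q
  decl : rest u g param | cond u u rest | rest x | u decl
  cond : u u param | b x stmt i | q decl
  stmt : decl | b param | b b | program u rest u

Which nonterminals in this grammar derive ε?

Directly nullable (have an ε-production): rest, program, param.
No other nonterminal has a production whose RHS symbols are all nullable.

{ param, program, rest }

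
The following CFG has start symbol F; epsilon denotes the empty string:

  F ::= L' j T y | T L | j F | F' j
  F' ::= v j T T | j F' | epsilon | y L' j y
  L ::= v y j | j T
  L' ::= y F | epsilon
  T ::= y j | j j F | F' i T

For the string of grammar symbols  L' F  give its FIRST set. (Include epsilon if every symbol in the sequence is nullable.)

{ i, j, v, y }

Add FIRST(L')\{epsilon} = { y }; L' is nullable, continue.
Add FIRST(F) = { i, j, v, y }; F is not nullable, stop.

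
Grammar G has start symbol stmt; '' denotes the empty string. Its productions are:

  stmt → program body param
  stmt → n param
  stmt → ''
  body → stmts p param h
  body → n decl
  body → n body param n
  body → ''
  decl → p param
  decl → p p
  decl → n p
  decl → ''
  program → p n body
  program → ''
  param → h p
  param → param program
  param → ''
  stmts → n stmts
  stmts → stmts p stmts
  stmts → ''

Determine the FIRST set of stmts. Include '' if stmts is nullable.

stmts → n stmts contributes {n}.
From stmts → stmts p stmts: stmts nullable, take FIRST(stmts) ∪ {p} = { n, p }.
stmts → '' contributes ''.
Union: FIRST(stmts) = { n, p, '' }.

{ n, p, '' }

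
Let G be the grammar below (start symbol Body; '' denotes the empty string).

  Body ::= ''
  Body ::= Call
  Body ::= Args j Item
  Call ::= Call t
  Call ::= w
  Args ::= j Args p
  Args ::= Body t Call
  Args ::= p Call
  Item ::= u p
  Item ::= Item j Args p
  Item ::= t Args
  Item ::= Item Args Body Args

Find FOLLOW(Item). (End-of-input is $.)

In Body ::= Args j Item: Item is at the end, add FOLLOW(Body) = { $, j, p, t, w }.
In Item ::= Item j Args p: add FIRST(j Args p) = { j }.
In Item ::= Item Args Body Args: add FIRST(Args Body Args) = { j, p, t, w }.
Union: FOLLOW(Item) = { $, j, p, t, w }.

{ $, j, p, t, w }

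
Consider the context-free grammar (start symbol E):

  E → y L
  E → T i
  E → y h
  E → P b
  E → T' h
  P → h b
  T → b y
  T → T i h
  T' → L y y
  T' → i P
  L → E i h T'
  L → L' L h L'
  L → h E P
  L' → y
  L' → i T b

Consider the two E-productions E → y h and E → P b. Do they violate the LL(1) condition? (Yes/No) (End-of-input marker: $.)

No

FIRST(y h) = { y } and FIRST(P b) = { h }.
The FIRST sets are disjoint and neither alternative is nullable — no conflict.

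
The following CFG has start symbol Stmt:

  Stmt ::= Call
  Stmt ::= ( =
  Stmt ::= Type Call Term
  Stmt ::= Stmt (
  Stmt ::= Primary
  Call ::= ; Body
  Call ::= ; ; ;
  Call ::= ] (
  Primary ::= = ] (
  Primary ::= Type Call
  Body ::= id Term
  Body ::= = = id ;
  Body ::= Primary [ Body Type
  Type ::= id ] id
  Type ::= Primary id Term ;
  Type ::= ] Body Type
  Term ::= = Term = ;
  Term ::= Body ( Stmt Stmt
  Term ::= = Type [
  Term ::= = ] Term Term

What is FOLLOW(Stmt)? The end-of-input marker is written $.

{ $, (, ;, =, [, ], id }

Stmt is the start symbol, so $ ∈ FOLLOW(Stmt).
In Stmt ::= Stmt (: add FIRST(() = { ( }.
In Term ::= Body ( Stmt Stmt: add FIRST(Stmt) = { (, ;, =, ], id }.
In Term ::= Body ( Stmt Stmt: Stmt is at the end, add FOLLOW(Term) = { $, (, ;, =, [, ], id }.
Union: FOLLOW(Stmt) = { $, (, ;, =, [, ], id }.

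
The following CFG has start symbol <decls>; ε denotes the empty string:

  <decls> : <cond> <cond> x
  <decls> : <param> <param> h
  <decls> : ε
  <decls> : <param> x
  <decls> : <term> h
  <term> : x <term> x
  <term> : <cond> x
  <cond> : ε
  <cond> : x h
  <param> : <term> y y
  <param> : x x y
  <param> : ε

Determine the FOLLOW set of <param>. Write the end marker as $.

In <decls> : <param> <param> h: add FIRST(<param> h) = { h, x }.
In <decls> : <param> <param> h: add FIRST(h) = { h }.
In <decls> : <param> x: add FIRST(x) = { x }.
Union: FOLLOW(<param>) = { h, x }.

{ h, x }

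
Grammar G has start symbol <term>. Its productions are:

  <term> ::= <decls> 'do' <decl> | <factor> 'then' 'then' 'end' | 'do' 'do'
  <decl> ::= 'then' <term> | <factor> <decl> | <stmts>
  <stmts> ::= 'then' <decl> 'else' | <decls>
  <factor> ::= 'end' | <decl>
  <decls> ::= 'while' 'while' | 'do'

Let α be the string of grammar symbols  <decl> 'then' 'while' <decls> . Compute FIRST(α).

{ 'do', 'end', 'then', 'while' }

Add FIRST(<decl>) = { 'do', 'end', 'then', 'while' }; <decl> is not nullable, stop.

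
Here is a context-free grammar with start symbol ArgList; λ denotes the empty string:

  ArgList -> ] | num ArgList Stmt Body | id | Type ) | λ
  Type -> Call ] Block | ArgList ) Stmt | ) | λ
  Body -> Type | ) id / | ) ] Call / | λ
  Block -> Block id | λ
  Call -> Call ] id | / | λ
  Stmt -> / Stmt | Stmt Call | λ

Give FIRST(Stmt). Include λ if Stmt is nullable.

Stmt -> / Stmt contributes {/}.
From Stmt -> Stmt Call: Stmt, Call nullable, take FIRST(Stmt) ∪ FIRST(Call) = { /, ] }; also λ since the whole RHS is nullable.
Stmt -> λ contributes λ.
Union: FIRST(Stmt) = { /, ], λ }.

{ /, ], λ }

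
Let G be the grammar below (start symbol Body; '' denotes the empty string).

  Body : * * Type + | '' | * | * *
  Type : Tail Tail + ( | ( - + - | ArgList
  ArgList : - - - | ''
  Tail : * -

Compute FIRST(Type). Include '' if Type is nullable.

{ (, *, -, '' }

From Type : Tail Tail + (: add FIRST(Tail) = { * }.
Type : ( - + - contributes {(}.
From Type : ArgList: add FIRST(ArgList) = { -, '' } (including '' since ArgList is nullable).
Union: FIRST(Type) = { (, *, -, '' }.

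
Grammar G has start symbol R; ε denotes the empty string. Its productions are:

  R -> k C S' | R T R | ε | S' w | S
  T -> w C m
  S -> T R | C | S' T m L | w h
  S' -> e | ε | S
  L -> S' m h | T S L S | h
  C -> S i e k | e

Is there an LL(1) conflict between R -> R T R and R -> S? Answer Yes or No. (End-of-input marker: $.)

FIRST(R T R) = { e, k, w } and FIRST(S) = { e, w }.
Both contain e, so the two alternatives are not disjoint — LL(1) conflict.

Yes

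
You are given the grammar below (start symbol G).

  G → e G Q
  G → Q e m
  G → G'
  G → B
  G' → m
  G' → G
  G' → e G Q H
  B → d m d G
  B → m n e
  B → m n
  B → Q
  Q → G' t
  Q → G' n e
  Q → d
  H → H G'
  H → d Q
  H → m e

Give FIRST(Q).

{ d, e, m }

From Q → G' t: add FIRST(G') = { d, e, m }.
From Q → G' n e: add FIRST(G') = { d, e, m }.
Q → d contributes {d}.
Union: FIRST(Q) = { d, e, m }.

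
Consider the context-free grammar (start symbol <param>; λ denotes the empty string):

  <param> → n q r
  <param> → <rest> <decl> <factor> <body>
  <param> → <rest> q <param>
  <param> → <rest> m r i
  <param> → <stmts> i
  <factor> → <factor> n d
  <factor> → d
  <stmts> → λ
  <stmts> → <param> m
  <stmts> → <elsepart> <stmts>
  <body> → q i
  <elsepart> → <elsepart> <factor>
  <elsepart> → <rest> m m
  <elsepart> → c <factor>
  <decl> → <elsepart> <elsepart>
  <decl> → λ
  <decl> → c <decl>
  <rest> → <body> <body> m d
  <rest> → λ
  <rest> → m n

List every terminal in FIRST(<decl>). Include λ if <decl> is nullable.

From <decl> → <elsepart> <elsepart>: add FIRST(<elsepart>) = { c, m, q }.
<decl> → λ contributes λ.
<decl> → c <decl> contributes {c}.
Union: FIRST(<decl>) = { c, m, q, λ }.

{ c, m, q, λ }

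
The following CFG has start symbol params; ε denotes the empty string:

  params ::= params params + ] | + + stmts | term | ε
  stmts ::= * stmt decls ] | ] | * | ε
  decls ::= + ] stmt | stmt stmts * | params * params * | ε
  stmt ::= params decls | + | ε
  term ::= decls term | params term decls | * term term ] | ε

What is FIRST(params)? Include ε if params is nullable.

From params ::= params params + ]: params, params nullable, take FIRST(params) ∪ FIRST(params) ∪ {+} = { *, +, ] }.
params ::= + + stmts contributes {+}.
From params ::= term: add FIRST(term) = { *, +, ], ε } (including ε since term is nullable).
params ::= ε contributes ε.
Union: FIRST(params) = { *, +, ], ε }.

{ *, +, ], ε }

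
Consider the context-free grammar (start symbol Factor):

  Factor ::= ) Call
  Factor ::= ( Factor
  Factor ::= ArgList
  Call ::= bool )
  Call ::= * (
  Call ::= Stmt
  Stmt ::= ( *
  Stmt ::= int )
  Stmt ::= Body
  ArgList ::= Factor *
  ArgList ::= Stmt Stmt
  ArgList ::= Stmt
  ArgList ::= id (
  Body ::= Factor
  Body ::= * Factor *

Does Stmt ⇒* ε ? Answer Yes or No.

No nonterminal in this grammar is nullable.
No production of Stmt has an RHS whose symbols are all nullable, so Stmt is not nullable.

No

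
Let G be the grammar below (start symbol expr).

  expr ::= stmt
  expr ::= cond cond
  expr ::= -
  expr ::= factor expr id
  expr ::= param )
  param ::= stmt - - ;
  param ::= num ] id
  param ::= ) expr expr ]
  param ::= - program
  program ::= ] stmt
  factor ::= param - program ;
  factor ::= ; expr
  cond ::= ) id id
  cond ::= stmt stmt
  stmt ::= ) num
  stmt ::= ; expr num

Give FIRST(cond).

{ ), ; }

cond ::= ) id id contributes {)}.
From cond ::= stmt stmt: add FIRST(stmt) = { ), ; }.
Union: FIRST(cond) = { ), ; }.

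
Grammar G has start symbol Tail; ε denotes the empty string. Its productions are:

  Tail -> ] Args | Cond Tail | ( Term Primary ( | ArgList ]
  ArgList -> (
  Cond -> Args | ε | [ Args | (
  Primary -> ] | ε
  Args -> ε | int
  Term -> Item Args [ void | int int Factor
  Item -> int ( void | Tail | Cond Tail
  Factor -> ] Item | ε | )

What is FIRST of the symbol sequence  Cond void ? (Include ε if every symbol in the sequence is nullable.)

Add FIRST(Cond)\{ε} = { (, [, int }; Cond is nullable, continue.
void is a terminal; add {void} and stop.

{ (, [, int, void }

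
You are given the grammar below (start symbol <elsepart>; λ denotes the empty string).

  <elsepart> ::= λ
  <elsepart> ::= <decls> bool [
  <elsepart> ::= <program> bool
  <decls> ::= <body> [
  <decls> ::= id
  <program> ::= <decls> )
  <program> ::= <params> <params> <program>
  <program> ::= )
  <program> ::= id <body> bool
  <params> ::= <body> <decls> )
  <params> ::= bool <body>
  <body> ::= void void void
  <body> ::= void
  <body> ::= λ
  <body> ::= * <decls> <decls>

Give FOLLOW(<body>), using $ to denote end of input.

{ ), *, [, bool, id, void }

In <decls> ::= <body> [: add FIRST([) = { [ }.
In <program> ::= id <body> bool: add FIRST(bool) = { bool }.
In <params> ::= <body> <decls> ): add FIRST(<decls> )) = { *, [, id, void }.
In <params> ::= bool <body>: <body> is at the end, add FOLLOW(<params>) = { ), *, [, bool, id, void }.
Union: FOLLOW(<body>) = { ), *, [, bool, id, void }.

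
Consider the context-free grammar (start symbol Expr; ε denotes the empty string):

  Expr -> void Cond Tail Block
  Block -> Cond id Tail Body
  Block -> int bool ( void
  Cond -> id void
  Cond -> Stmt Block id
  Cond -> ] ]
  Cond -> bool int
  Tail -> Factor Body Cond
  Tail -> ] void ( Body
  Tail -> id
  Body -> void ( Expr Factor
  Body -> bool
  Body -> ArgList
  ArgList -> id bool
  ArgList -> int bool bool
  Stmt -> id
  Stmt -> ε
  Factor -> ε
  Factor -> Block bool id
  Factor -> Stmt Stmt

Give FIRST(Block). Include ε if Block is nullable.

{ ], bool, id, int }

From Block -> Cond id Tail Body: add FIRST(Cond) = { ], bool, id, int }.
Block -> int bool ( void contributes {int}.
Union: FIRST(Block) = { ], bool, id, int }.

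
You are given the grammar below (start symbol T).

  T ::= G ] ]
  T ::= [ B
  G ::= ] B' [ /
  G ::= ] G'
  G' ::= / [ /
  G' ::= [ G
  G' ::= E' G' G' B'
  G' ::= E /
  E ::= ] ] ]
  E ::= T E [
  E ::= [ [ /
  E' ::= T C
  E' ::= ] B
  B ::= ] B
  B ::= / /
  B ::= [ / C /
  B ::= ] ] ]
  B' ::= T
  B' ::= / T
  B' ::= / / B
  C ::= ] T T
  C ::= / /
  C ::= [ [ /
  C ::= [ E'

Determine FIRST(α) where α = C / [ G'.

Add FIRST(C) = { /, [, ] }; C is not nullable, stop.

{ /, [, ] }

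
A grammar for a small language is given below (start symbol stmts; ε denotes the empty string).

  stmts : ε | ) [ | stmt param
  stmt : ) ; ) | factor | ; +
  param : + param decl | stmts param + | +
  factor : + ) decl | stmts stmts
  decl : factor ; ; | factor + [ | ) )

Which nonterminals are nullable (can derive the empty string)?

Directly nullable (have an ε-production): stmts.
stmt : factor with every symbol nullable, so stmt is nullable.
factor : stmts stmts with every symbol nullable, so factor is nullable.
No other nonterminal has a production whose RHS symbols are all nullable.

{ factor, stmt, stmts }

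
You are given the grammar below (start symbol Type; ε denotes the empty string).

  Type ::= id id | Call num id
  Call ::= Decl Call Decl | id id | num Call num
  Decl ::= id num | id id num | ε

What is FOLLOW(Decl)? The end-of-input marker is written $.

{ id, num }

In Call ::= Decl Call Decl: add FIRST(Call Decl) = { id, num }.
In Call ::= Decl Call Decl: Decl is at the end, add FOLLOW(Call) = { id, num }.
Union: FOLLOW(Decl) = { id, num }.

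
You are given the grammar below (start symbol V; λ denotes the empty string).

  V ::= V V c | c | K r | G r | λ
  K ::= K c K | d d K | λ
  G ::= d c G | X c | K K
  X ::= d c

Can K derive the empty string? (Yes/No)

Yes

K has an λ-production, so K ⇒ λ.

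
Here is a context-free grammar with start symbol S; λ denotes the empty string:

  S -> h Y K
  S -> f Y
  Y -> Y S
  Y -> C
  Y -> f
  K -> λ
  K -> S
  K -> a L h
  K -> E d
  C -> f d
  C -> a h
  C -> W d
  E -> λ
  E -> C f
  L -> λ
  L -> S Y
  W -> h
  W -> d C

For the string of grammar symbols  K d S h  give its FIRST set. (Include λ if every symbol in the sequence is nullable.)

Add FIRST(K)\{λ} = { a, d, f, h }; K is nullable, continue.
d is a terminal; add {d} and stop.

{ a, d, f, h }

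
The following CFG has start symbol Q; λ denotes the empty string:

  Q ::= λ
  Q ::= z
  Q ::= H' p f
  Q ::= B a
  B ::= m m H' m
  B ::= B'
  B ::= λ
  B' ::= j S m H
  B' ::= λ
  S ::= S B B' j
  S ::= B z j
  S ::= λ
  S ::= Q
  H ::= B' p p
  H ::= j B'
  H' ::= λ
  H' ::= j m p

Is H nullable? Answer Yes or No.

Nullable nonterminals: B, B', H', Q, S.
No production of H has an RHS whose symbols are all nullable, so H is not nullable.

No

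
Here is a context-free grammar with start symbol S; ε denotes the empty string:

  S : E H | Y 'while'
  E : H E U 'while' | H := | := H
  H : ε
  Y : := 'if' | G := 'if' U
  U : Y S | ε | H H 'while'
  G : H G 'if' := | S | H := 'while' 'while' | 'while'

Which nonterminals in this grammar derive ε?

Directly nullable (have an ε-production): H, U.
No other nonterminal has a production whose RHS symbols are all nullable.

{ H, U }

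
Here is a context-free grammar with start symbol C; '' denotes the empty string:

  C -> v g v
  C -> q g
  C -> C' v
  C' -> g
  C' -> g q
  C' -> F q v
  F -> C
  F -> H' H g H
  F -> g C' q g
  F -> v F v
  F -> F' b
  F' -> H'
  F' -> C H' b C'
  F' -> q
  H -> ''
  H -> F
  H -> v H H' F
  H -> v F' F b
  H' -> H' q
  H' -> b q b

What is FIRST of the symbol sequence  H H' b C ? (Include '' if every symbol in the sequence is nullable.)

Add FIRST(H)\{''} = { b, g, q, v }; H is nullable, continue.
Add FIRST(H') = { b }; H' is not nullable, stop.

{ b, g, q, v }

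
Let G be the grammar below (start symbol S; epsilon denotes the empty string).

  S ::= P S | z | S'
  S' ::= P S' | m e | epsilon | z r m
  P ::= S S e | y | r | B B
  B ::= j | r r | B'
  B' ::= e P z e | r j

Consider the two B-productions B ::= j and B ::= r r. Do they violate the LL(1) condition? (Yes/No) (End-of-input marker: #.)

No

FIRST(j) = { j } and FIRST(r r) = { r }.
The FIRST sets are disjoint and neither alternative is nullable — no conflict.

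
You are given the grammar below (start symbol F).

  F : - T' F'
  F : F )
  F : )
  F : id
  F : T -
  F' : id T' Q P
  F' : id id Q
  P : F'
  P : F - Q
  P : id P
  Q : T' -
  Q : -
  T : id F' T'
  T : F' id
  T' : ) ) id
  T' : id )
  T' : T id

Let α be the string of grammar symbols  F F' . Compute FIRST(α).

{ ), -, id }

Add FIRST(F) = { ), -, id }; F is not nullable, stop.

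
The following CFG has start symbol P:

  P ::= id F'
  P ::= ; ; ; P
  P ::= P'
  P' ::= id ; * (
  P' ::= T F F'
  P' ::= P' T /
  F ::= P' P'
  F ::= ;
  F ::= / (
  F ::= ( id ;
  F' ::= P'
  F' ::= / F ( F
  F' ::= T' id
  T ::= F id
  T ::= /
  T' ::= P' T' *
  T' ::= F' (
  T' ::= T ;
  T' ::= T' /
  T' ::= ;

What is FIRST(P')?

{ (, /, ;, id }

P' ::= id ; * ( contributes {id}.
From P' ::= T F F': add FIRST(T) = { (, /, ;, id }.
From P' ::= P' T /: add FIRST(P') = { (, /, ;, id }.
Union: FIRST(P') = { (, /, ;, id }.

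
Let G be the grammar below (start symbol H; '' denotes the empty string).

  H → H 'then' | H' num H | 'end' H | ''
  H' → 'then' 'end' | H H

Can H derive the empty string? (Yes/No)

H has an ''-production, so H ⇒ ''.

Yes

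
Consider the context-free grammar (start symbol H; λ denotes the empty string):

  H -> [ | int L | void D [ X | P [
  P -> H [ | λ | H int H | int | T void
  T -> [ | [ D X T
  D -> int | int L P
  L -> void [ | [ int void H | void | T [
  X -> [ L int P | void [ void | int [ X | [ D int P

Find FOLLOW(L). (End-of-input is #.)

{ #, [, int, void }

In H -> int L: L is at the end, add FOLLOW(H) = { #, [, int, void }.
In D -> int L P: add FIRST(P)\{λ} = { [, int, void }.
  Since P is nullable, also add FOLLOW(D) = { [, int, void }.
In X -> [ L int P: add FIRST(int P) = { int }.
Union: FOLLOW(L) = { #, [, int, void }.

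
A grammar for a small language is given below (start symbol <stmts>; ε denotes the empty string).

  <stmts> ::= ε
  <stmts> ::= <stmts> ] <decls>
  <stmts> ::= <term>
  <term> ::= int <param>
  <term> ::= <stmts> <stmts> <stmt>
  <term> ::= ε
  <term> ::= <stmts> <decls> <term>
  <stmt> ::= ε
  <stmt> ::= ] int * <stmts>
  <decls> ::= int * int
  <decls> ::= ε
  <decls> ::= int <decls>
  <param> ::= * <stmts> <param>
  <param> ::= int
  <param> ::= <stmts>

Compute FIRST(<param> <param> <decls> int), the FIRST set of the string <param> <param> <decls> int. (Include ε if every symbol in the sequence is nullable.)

Add FIRST(<param>)\{ε} = { *, ], int }; <param> is nullable, continue.
Add FIRST(<param>)\{ε} = { *, ], int }; <param> is nullable, continue.
Add FIRST(<decls>)\{ε} = { int }; <decls> is nullable, continue.
int is a terminal; add {int} and stop.

{ *, ], int }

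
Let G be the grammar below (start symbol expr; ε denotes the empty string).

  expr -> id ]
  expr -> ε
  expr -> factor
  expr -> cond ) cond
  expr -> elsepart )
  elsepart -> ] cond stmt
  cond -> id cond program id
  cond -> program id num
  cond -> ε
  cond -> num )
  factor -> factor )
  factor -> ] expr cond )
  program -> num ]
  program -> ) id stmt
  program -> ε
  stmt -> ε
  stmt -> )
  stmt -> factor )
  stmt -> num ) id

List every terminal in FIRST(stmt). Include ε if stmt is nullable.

stmt -> ε contributes ε.
stmt -> ) contributes {)}.
From stmt -> factor ): add FIRST(factor) = { ] }.
stmt -> num ) id contributes {num}.
Union: FIRST(stmt) = { ), ], num, ε }.

{ ), ], num, ε }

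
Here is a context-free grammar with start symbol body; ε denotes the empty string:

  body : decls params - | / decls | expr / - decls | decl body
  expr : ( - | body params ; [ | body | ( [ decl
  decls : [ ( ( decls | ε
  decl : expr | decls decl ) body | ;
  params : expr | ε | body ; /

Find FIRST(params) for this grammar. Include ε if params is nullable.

From params : expr: add FIRST(expr) = { (, -, /, ;, [ }.
params : ε contributes ε.
From params : body ; /: add FIRST(body) = { (, -, /, ;, [ }.
Union: FIRST(params) = { (, -, /, ;, [, ε }.

{ (, -, /, ;, [, ε }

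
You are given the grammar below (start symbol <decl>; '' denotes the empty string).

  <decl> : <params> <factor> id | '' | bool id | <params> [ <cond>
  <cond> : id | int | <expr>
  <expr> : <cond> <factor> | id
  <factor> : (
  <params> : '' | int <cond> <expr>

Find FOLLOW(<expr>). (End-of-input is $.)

{ $, (, [, id, int }

In <cond> : <expr>: <expr> is at the end, add FOLLOW(<cond>) = { $, (, id, int }.
In <params> : int <cond> <expr>: <expr> is at the end, add FOLLOW(<params>) = { (, [ }.
Union: FOLLOW(<expr>) = { $, (, [, id, int }.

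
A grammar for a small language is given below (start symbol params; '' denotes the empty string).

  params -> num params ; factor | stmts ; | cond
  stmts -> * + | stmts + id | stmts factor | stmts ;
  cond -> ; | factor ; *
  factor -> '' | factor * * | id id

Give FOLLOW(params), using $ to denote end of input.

{ $, ; }

params is the start symbol, so $ ∈ FOLLOW(params).
In params -> num params ; factor: add FIRST(; factor) = { ; }.
Union: FOLLOW(params) = { $, ; }.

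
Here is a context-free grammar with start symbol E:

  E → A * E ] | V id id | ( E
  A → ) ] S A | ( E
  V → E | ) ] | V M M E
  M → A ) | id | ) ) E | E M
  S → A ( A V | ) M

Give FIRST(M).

From M → A ): add FIRST(A) = { (, ) }.
M → id contributes {id}.
M → ) ) E contributes {)}.
From M → E M: add FIRST(E) = { (, ) }.
Union: FIRST(M) = { (, ), id }.

{ (, ), id }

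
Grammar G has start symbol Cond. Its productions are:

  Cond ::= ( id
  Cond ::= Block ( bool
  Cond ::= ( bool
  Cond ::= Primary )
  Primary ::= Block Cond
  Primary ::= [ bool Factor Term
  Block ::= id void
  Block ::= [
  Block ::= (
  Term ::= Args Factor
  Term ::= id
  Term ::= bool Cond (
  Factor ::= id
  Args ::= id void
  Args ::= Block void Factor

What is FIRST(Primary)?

From Primary ::= Block Cond: add FIRST(Block) = { (, [, id }.
Primary ::= [ bool Factor Term contributes {[}.
Union: FIRST(Primary) = { (, [, id }.

{ (, [, id }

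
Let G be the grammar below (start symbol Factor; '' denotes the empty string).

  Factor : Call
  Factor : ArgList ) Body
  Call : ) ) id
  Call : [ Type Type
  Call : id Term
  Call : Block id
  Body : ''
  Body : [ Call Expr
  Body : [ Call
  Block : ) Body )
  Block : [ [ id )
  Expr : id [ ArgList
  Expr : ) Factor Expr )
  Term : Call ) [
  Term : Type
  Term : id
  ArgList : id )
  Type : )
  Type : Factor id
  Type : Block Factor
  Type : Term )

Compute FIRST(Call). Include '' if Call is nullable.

Call : ) ) id contributes {)}.
Call : [ Type Type contributes {[}.
Call : id Term contributes {id}.
From Call : Block id: add FIRST(Block) = { ), [ }.
Union: FIRST(Call) = { ), [, id }.

{ ), [, id }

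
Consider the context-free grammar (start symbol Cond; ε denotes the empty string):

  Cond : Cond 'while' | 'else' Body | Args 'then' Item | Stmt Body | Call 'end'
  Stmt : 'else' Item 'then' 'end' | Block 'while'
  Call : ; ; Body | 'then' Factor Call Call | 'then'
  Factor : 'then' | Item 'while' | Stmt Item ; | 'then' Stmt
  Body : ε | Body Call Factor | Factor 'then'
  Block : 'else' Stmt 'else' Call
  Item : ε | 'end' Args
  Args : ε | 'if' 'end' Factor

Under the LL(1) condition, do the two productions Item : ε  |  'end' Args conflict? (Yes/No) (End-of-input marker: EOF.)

No

FIRST(ε) = { ε } and FIRST('end' Args) = { 'end' }.
The first is nullable but FOLLOW(Item) = { EOF, 'then', 'while', ; } is disjoint from FIRST of the second.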